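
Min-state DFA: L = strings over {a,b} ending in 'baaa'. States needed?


Track the longest suffix of input matching a prefix of 'baaa': 5 classes (prefixes of length 0..4)
Minimal DFA: 5 states


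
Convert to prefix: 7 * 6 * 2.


left-to-right (same/higher precedence on left): tree is (* (* 7 6) 2)
Prefix: * * 7 6 2


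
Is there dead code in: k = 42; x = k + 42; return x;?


k is read by x's definition; x is returned
No dead code


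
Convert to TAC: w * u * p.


Break into single-operator statements:
t1 = w * u
t2 = t1 * p


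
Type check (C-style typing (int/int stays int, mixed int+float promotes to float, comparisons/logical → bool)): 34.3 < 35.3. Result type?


Operand types: float < float
Rule: comparison yields bool
Result type: bool


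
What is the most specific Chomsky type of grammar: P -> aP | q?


Right-linear: every RHS is a terminal or a terminal followed by one nonterminal
Classification: Type 3 (Regular)


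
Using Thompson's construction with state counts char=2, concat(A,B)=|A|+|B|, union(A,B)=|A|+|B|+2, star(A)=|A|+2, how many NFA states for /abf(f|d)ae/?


Syntax tree has 7 char leaf(s), 1 union(s), 0 star(s)
chars contribute 7×2 = 14; each union adds +2; each star adds +2
Total: 14 + 2 + 0 = 16 states


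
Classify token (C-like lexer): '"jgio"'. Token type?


Pattern: double-quoted sequence
Type: STRING_LITERAL


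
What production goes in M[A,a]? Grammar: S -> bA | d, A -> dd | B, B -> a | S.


For [A, a]: 'a' ∈ FIRST(B)
Entry: A -> B


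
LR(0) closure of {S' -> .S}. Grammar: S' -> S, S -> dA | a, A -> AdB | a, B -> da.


Start: S' -> .S
For each item with dot before a nonterminal B, add B -> .γ for every B-production
Closure: [S' -> .S, S -> .dA, S -> .a]


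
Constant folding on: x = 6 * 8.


6 * 8 = 48 at compile time
Optimized: x = 48


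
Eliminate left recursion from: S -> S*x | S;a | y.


Left-recursive alternatives: S*x, S;a; non-recursive: y
Introduce S': S -> yS', S' -> *xS' | ;aS' | ε


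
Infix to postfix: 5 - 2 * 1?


* has higher precedence, evaluate 2*1 first
Postfix: 5 2 1 * -


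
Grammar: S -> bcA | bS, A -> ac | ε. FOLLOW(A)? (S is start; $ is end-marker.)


$ ∈ FOLLOW(S). For each A -> αBβ: add FIRST(β)\{ε} to FOLLOW(B); if β nullable, add FOLLOW(A).
FOLLOW(A) = {$}


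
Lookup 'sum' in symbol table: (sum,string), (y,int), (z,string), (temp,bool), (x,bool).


Lookup 'sum' → type string


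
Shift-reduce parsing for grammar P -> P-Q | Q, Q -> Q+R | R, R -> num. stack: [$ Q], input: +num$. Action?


shift '+' to continue Q -> Q+R
Action: shift


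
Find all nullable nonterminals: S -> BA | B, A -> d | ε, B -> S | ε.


A nonterminal is nullable iff some alternative derives ε (directly, or every symbol in it is nullable)
Nullable: {A, B, S}


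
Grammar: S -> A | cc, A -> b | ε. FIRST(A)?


Per alternative of A: FIRST(b) = {b}; FIRST(ε) = {ε}
FIRST(A) = {b, ε}


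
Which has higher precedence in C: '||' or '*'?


'*' is multiplicative (level 10); '||' is logical OR (level 1)
Higher level binds tighter
'*' has higher precedence than '||'


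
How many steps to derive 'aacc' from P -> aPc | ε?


Derivation: P => aPc => aaPcc => aacc
Steps: 3


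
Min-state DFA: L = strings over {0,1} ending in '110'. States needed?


Track the longest suffix of input matching a prefix of '110': 4 classes (prefixes of length 0..3)
Minimal DFA: 4 states


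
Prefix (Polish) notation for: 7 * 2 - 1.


left-to-right (same/higher precedence on left): tree is (- (* 7 2) 1)
Prefix: - * 7 2 1


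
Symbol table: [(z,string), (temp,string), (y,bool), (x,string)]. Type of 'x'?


Lookup 'x' → type string


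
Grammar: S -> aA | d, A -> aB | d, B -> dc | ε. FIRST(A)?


Per alternative of A: FIRST(aB) = {a}; FIRST(d) = {d}
FIRST(A) = {a, d}


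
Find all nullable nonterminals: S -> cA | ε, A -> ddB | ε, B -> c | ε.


A nonterminal is nullable iff some alternative derives ε (directly, or every symbol in it is nullable)
Nullable: {A, B, S}


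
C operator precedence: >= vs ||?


'>=' is relational (level 7); '||' is logical OR (level 1)
Higher level binds tighter
'>=' has higher precedence than '||'


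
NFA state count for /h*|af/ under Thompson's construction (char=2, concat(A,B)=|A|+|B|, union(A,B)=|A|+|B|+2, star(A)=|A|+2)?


Syntax tree has 3 char leaf(s), 1 union(s), 1 star(s)
chars contribute 3×2 = 6; each union adds +2; each star adds +2
Total: 6 + 2 + 2 = 10 states


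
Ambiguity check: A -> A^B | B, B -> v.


precedence layered via separate nonterminal B: deterministic
Unambiguous


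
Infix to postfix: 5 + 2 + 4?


Left to right (same or higher precedence on left)
Postfix: 5 2 + 4 +


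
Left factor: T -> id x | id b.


Common prefix: 'id'
Factored: T -> id T', T' -> x | b


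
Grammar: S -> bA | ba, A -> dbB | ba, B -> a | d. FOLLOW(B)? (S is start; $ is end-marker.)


$ ∈ FOLLOW(S). For each A -> αBβ: add FIRST(β)\{ε} to FOLLOW(B); if β nullable, add FOLLOW(A).
FOLLOW(B) = {$}


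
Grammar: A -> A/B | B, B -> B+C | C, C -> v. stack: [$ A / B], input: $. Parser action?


handle 'A/B' on top; lookahead ∈ FOLLOW(A) = {/, $}
Action: reduce (A -> A/B)


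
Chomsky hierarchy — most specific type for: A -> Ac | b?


Left-linear: every RHS is a terminal or one nonterminal followed by a terminal
Classification: Type 3 (Regular)


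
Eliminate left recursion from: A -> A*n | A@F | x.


Left-recursive alternatives: A*n, A@F; non-recursive: x
Introduce A': A -> xA', A' -> *nA' | @FA' | ε


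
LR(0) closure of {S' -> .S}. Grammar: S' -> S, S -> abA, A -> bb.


Start: S' -> .S
For each item with dot before a nonterminal B, add B -> .γ for every B-production
Closure: [S' -> .S, S -> .abA]


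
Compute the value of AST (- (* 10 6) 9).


Evaluate inner: (* 10 6) = 60
Evaluate root: (- 60 9) = 51
Result: 51


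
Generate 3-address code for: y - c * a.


Break into single-operator statements:
t1 = c * a
t2 = y - t1


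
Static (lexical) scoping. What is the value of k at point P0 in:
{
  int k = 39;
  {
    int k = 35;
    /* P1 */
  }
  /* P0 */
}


k declared in the same block as P0
k = 39


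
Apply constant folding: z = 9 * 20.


9 * 20 = 180 at compile time
Optimized: z = 180


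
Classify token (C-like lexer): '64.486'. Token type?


Pattern: digits with a decimal point
Type: FLOAT_LITERAL


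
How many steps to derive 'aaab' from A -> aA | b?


Derivation: A => aA => aaA => aaaA => aaab
Steps: 4


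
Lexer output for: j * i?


Scan left to right, longest-match per lexeme
Tokens: ID(j), OP(*), ID(i)


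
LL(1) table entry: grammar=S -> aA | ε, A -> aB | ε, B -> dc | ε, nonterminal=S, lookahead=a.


For [S, a]: 'a' ∈ FIRST(aA)
Entry: S -> aA


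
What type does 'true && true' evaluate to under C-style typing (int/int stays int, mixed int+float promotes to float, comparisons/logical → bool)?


Operand types: bool && bool
Rule: logical operators take bool operands and yield bool
Result type: bool


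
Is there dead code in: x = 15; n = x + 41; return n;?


x is read by n's definition; n is returned
No dead code


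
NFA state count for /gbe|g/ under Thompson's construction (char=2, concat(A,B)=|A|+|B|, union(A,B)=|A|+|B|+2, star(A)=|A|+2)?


Syntax tree has 4 char leaf(s), 1 union(s), 0 star(s)
chars contribute 4×2 = 8; each union adds +2; each star adds +2
Total: 8 + 2 + 0 = 10 states


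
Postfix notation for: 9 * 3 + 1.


Left to right (same or higher precedence on left)
Postfix: 9 3 * 1 +


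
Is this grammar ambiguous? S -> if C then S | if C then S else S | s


dangling else: 'if C then if C then s else s' parses two ways
Ambiguous


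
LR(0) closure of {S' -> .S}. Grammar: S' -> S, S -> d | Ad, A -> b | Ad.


Start: S' -> .S
For each item with dot before a nonterminal B, add B -> .γ for every B-production
Closure: [S' -> .S, S -> .d, S -> .Ad, A -> .b, A -> .Ad]


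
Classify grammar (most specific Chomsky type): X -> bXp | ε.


Single nonterminal LHS, but b^n p^n is not regular
Classification: Type 2 (Context-Free)


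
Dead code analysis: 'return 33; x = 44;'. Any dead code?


statement follows a return and is unreachable
Dead: 'x = 44'


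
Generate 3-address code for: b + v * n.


Break into single-operator statements:
t1 = v * n
t2 = b + t1


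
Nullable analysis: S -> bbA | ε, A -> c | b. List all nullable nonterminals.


A nonterminal is nullable iff some alternative derives ε (directly, or every symbol in it is nullable)
Nullable: {S}


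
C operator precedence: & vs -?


'-' is additive (level 9); '&' is bitwise AND (level 5)
Higher level binds tighter
'-' has higher precedence than '&'


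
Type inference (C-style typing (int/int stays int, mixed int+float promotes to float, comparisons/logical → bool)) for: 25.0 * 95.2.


Operand types: float * float
Rule: mixed int/float promotes to float; int/int stays int
Result type: float


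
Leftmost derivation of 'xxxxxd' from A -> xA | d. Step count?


Derivation: A => xA => xxA => xxxA => xxxxA => xxxxxA => xxxxxd
Steps: 6


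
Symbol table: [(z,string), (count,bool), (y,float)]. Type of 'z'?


Lookup 'z' → type string


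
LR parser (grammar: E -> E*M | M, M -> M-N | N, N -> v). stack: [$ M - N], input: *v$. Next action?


handle 'M-N' on top
Action: reduce (M -> M-N)


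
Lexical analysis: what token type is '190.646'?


Pattern: digits with a decimal point
Type: FLOAT_LITERAL


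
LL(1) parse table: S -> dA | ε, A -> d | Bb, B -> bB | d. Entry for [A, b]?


For [A, b]: 'b' ∈ FIRST(Bb)
Entry: A -> Bb


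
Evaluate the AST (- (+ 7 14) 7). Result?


Evaluate inner: (+ 7 14) = 21
Evaluate root: (- 21 7) = 14
Result: 14


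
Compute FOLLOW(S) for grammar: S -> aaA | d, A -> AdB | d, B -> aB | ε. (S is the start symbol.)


$ ∈ FOLLOW(S). For each A -> αBβ: add FIRST(β)\{ε} to FOLLOW(B); if β nullable, add FOLLOW(A).
FOLLOW(S) = {$}


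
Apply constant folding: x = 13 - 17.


13 - 17 = -4 at compile time
Optimized: x = -4


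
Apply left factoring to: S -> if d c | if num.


Common prefix: 'if'
Factored: S -> if S', S' -> d c | num


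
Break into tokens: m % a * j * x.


Scan left to right, longest-match per lexeme
Tokens: ID(m), OP(%), ID(a), OP(*), ID(j), OP(*), ID(x)


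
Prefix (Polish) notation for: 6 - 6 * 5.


'*' binds tighter: tree is (- 6 (* 6 5))
Prefix: - 6 * 6 5


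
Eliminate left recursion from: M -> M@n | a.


Left-recursive alternatives: M@n; non-recursive: a
Introduce M': M -> aM', M' -> @nM' | ε


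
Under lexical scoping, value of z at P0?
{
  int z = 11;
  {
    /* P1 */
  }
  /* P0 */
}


z declared in the same block as P0
z = 11


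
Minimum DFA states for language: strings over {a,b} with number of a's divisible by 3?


Track (count of a) mod 3: states 0..2, accept at 0
Minimal DFA: 3 states


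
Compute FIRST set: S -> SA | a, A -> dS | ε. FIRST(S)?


Per alternative of S: FIRST(SA) = {a}; FIRST(a) = {a}
FIRST(S) = {a}


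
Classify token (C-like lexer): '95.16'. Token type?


Pattern: digits with a decimal point
Type: FLOAT_LITERAL


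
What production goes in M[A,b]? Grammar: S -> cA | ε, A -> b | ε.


For [A, b]: 'b' ∈ FIRST(b)
Entry: A -> b


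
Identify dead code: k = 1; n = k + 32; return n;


k is read by n's definition; n is returned
No dead code


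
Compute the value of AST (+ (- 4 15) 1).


Evaluate inner: (- 4 15) = -11
Evaluate root: (+ -11 1) = -10
Result: -10


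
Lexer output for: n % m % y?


Scan left to right, longest-match per lexeme
Tokens: ID(n), OP(%), ID(m), OP(%), ID(y)


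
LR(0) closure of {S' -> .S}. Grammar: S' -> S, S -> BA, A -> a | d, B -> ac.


Start: S' -> .S
For each item with dot before a nonterminal B, add B -> .γ for every B-production
Closure: [S' -> .S, S -> .BA, B -> .ac]


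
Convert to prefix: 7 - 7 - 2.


left-to-right (same/higher precedence on left): tree is (- (- 7 7) 2)
Prefix: - - 7 7 2


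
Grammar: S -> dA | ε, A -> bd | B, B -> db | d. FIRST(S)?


Per alternative of S: FIRST(dA) = {d}; FIRST(ε) = {ε}
FIRST(S) = {d, ε}


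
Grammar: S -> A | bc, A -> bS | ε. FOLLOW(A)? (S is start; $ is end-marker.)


$ ∈ FOLLOW(S). For each A -> αBβ: add FIRST(β)\{ε} to FOLLOW(B); if β nullable, add FOLLOW(A).
FOLLOW(A) = {$}


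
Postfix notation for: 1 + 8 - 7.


Left to right (same or higher precedence on left)
Postfix: 1 8 + 7 -


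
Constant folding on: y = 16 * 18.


16 * 18 = 288 at compile time
Optimized: y = 288


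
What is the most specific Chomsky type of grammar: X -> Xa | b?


Left-linear: every RHS is a terminal or one nonterminal followed by a terminal
Classification: Type 3 (Regular)


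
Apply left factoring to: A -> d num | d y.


Common prefix: 'd'
Factored: A -> d A', A' -> num | y


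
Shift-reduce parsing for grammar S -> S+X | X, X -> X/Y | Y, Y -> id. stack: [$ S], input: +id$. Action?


shift '+' to continue S -> S+X
Action: shift


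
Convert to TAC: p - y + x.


Break into single-operator statements:
t1 = p - y
t2 = t1 + x


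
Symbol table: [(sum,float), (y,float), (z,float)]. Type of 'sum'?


Lookup 'sum' → type float


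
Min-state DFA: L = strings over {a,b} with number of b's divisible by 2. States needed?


Track (count of b) mod 2: states 0..1, accept at 0
Minimal DFA: 2 states


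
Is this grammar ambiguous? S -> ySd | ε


balanced y^n…d^n: each string has a unique parse
Unambiguous


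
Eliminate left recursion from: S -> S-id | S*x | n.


Left-recursive alternatives: S-id, S*x; non-recursive: n
Introduce S': S -> nS', S' -> -idS' | *xS' | ε


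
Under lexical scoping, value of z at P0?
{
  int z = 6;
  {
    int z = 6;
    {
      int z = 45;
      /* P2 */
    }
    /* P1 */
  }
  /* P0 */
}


z declared in the same block as P0
z = 6


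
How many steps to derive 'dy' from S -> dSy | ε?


Derivation: S => dSy => dy
Steps: 2


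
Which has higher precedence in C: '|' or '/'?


'/' is multiplicative (level 10); '|' is bitwise OR (level 3)
Higher level binds tighter
'/' has higher precedence than '|'


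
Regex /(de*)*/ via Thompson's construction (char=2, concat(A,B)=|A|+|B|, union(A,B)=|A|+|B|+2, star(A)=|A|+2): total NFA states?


Syntax tree has 2 char leaf(s), 0 union(s), 2 star(s)
chars contribute 2×2 = 4; each union adds +2; each star adds +2
Total: 4 + 0 + 4 = 8 states


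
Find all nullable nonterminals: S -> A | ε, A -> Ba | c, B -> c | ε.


A nonterminal is nullable iff some alternative derives ε (directly, or every symbol in it is nullable)
Nullable: {B, S}


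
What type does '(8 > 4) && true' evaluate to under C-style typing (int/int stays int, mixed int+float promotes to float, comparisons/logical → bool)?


Operand types: bool && bool
Rule: logical operators take bool operands and yield bool
Result type: bool


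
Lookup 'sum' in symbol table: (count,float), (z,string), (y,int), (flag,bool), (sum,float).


Lookup 'sum' → type float


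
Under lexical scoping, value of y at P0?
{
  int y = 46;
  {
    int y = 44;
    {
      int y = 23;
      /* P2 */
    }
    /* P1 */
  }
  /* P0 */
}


y declared in the same block as P0
y = 46


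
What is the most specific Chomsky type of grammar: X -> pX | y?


Right-linear: every RHS is a terminal or a terminal followed by one nonterminal
Classification: Type 3 (Regular)


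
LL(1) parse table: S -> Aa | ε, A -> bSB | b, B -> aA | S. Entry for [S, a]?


For [S, a]: ε is nullable and 'a' ∈ FOLLOW(S)
Entry: S -> ε


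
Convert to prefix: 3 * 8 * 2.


left-to-right (same/higher precedence on left): tree is (* (* 3 8) 2)
Prefix: * * 3 8 2


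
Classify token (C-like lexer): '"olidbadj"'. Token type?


Pattern: double-quoted sequence
Type: STRING_LITERAL


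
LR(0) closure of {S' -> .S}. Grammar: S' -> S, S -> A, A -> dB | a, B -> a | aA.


Start: S' -> .S
For each item with dot before a nonterminal B, add B -> .γ for every B-production
Closure: [S' -> .S, S -> .A, A -> .dB, A -> .a]


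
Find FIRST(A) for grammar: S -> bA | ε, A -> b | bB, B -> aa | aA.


Per alternative of A: FIRST(b) = {b}; FIRST(bB) = {b}
FIRST(A) = {b}


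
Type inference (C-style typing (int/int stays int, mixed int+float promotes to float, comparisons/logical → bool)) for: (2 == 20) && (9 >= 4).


Operand types: bool && bool
Rule: logical operators take bool operands and yield bool
Result type: bool


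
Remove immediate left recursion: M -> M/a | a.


Left-recursive alternatives: M/a; non-recursive: a
Introduce M': M -> aM', M' -> /aM' | ε


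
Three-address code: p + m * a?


Break into single-operator statements:
t1 = m * a
t2 = p + t1


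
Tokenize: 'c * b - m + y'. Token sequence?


Scan left to right, longest-match per lexeme
Tokens: ID(c), OP(*), ID(b), OP(-), ID(m), OP(+), ID(y)


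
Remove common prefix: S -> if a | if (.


Common prefix: 'if'
Factored: S -> if S', S' -> a | (


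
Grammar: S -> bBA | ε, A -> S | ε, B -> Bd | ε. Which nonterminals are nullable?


A nonterminal is nullable iff some alternative derives ε (directly, or every symbol in it is nullable)
Nullable: {A, B, S}


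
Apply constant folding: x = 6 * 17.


6 * 17 = 102 at compile time
Optimized: x = 102


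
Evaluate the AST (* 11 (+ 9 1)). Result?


Evaluate inner: (+ 9 1) = 10
Evaluate root: (* 11 10) = 110
Result: 110


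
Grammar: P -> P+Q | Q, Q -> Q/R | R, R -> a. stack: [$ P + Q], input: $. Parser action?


handle 'P+Q' on top; lookahead ∈ FOLLOW(P) = {+, $}
Action: reduce (P -> P+Q)


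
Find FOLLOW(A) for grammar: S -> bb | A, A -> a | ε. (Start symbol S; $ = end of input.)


$ ∈ FOLLOW(S). For each A -> αBβ: add FIRST(β)\{ε} to FOLLOW(B); if β nullable, add FOLLOW(A).
FOLLOW(A) = {$}


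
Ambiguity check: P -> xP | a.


right-linear, alternatives start with distinct terminals 'x' vs 'a': unique leftmost derivation
Unambiguous


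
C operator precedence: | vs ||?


'|' is bitwise OR (level 3); '||' is logical OR (level 1)
Higher level binds tighter
'|' has higher precedence than '||'


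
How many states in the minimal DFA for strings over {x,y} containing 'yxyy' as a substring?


KMP-style automaton: 4 progress states + 1 absorbing accept = 5
Minimal DFA: 5 states


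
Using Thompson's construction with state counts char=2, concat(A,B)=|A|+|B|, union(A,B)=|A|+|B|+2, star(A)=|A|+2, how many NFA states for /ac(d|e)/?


Syntax tree has 4 char leaf(s), 1 union(s), 0 star(s)
chars contribute 4×2 = 8; each union adds +2; each star adds +2
Total: 8 + 2 + 0 = 10 states


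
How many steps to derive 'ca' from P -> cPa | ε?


Derivation: P => cPa => ca
Steps: 2


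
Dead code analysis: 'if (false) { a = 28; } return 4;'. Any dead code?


condition is constant false, so the whole block is unreachable
Dead: 'if (false) { a = 28; }'


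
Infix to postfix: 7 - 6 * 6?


* has higher precedence, evaluate 6*6 first
Postfix: 7 6 6 * -


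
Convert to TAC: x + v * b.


Break into single-operator statements:
t1 = v * b
t2 = x + t1


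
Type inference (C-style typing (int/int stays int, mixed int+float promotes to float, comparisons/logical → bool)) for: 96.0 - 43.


Operand types: float - int
Rule: mixed int/float promotes to float; int/int stays int
Result type: float


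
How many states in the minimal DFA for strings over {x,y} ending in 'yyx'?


Track the longest suffix of input matching a prefix of 'yyx': 4 classes (prefixes of length 0..3)
Minimal DFA: 4 states


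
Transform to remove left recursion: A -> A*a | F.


Left-recursive alternatives: A*a; non-recursive: F
Introduce A': A -> FA', A' -> *aA' | ε


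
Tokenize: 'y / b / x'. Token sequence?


Scan left to right, longest-match per lexeme
Tokens: ID(y), OP(/), ID(b), OP(/), ID(x)


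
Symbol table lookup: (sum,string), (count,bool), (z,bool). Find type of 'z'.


Lookup 'z' → type bool


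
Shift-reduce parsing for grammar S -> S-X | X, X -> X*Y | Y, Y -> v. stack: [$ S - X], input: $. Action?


handle 'S-X' on top; lookahead ∈ FOLLOW(S) = {-, $}
Action: reduce (S -> S-X)


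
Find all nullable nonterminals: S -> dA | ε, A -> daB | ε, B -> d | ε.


A nonterminal is nullable iff some alternative derives ε (directly, or every symbol in it is nullable)
Nullable: {A, B, S}


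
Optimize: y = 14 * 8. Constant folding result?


14 * 8 = 112 at compile time
Optimized: y = 112


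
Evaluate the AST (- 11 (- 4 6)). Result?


Evaluate inner: (- 4 6) = -2
Evaluate root: (- 11 -2) = 13
Result: 13


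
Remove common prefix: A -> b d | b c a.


Common prefix: 'b'
Factored: A -> b A', A' -> d | c a


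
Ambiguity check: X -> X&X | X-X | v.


'v&v-v' has two parse trees (no precedence encoded between & and -)
Ambiguous


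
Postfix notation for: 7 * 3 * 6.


Left to right (same or higher precedence on left)
Postfix: 7 3 * 6 *


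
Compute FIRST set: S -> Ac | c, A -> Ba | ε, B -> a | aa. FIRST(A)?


Per alternative of A: FIRST(Ba) = {a}; FIRST(ε) = {ε}
FIRST(A) = {a, ε}


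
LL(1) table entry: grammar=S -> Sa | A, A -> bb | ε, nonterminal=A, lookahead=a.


For [A, a]: ε is nullable and 'a' ∈ FOLLOW(A)
Entry: A -> ε


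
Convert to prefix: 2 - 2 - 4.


left-to-right (same/higher precedence on left): tree is (- (- 2 2) 4)
Prefix: - - 2 2 4


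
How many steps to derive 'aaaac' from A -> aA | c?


Derivation: A => aA => aaA => aaaA => aaaaA => aaaac
Steps: 5


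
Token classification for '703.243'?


Pattern: digits with a decimal point
Type: FLOAT_LITERAL


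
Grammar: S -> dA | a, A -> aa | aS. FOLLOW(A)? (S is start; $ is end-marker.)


$ ∈ FOLLOW(S). For each A -> αBβ: add FIRST(β)\{ε} to FOLLOW(B); if β nullable, add FOLLOW(A).
FOLLOW(A) = {$}


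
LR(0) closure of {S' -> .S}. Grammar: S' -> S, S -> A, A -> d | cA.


Start: S' -> .S
For each item with dot before a nonterminal B, add B -> .γ for every B-production
Closure: [S' -> .S, S -> .A, A -> .d, A -> .cA]


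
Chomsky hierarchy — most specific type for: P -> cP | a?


Right-linear: every RHS is a terminal or a terminal followed by one nonterminal
Classification: Type 3 (Regular)


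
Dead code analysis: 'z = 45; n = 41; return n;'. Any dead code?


z is assigned but never read
Dead: 'z = 45'


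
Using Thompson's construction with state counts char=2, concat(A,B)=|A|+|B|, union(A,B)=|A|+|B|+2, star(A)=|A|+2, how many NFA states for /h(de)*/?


Syntax tree has 3 char leaf(s), 0 union(s), 1 star(s)
chars contribute 3×2 = 6; each union adds +2; each star adds +2
Total: 6 + 0 + 2 = 8 states


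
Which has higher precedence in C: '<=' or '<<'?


'<<' is shift (level 8); '<=' is relational (level 7)
Higher level binds tighter
'<<' has higher precedence than '<='


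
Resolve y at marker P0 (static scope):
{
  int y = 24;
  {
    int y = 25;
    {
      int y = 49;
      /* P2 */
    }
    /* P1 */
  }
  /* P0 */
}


y declared in the same block as P0
y = 24


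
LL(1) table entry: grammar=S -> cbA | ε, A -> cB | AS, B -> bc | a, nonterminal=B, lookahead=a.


For [B, a]: 'a' ∈ FIRST(a)
Entry: B -> a


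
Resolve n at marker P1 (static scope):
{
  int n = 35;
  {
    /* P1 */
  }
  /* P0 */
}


P1's block does not declare n; resolves to the enclosing declaration at depth 0
n = 35


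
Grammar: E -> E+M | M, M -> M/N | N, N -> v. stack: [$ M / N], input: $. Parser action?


handle 'M/N' on top
Action: reduce (M -> M/N)


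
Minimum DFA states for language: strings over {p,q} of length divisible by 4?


Track length mod 4: states 0..3, accept at 0
Minimal DFA: 4 states


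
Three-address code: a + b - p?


Break into single-operator statements:
t1 = a + b
t2 = t1 - p


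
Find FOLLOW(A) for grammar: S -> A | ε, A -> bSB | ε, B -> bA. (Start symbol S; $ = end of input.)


$ ∈ FOLLOW(S). For each A -> αBβ: add FIRST(β)\{ε} to FOLLOW(B); if β nullable, add FOLLOW(A).
FOLLOW(A) = {$, b}


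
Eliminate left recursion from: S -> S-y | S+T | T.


Left-recursive alternatives: S-y, S+T; non-recursive: T
Introduce S': S -> TS', S' -> -yS' | +TS' | ε


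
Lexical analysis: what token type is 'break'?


Pattern: reserved word
Type: KEYWORD


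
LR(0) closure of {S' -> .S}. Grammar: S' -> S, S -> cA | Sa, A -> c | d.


Start: S' -> .S
For each item with dot before a nonterminal B, add B -> .γ for every B-production
Closure: [S' -> .S, S -> .cA, S -> .Sa]


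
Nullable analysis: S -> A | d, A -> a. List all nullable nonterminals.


A nonterminal is nullable iff some alternative derives ε (directly, or every symbol in it is nullable)
Nullable: {}


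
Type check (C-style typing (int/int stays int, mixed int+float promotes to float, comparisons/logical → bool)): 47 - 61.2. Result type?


Operand types: int - float
Rule: mixed int/float promotes to float; int/int stays int
Result type: float


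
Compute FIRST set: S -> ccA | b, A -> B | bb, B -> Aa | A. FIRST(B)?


Per alternative of B: FIRST(Aa) = {b}; FIRST(A) = {b}
FIRST(B) = {b}


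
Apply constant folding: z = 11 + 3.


11 + 3 = 14 at compile time
Optimized: z = 14


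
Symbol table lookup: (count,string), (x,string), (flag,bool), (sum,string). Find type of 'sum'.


Lookup 'sum' → type string


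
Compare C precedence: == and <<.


'<<' is shift (level 8); '==' is equality (level 6)
Higher level binds tighter
'<<' has higher precedence than '=='


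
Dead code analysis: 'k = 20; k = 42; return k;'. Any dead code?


first assignment to k is overwritten before any read
Dead: 'k = 20'


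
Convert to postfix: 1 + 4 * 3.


* has higher precedence, evaluate 4*3 first
Postfix: 1 4 3 * +


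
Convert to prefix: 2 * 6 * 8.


left-to-right (same/higher precedence on left): tree is (* (* 2 6) 8)
Prefix: * * 2 6 8


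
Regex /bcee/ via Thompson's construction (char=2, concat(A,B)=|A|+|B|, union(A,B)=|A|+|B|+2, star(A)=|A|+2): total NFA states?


Syntax tree has 4 char leaf(s), 0 union(s), 0 star(s)
chars contribute 4×2 = 8; each union adds +2; each star adds +2
Total: 8 + 0 + 0 = 8 states


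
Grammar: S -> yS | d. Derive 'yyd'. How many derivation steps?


Derivation: S => yS => yyS => yyd
Steps: 3


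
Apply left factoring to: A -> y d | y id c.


Common prefix: 'y'
Factored: A -> y A', A' -> d | id c


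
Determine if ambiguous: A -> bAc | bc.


balanced b^n…c^n: each string has a unique parse
Unambiguous


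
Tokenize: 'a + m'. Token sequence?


Scan left to right, longest-match per lexeme
Tokens: ID(a), OP(+), ID(m)


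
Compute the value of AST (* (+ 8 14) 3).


Evaluate inner: (+ 8 14) = 22
Evaluate root: (* 22 3) = 66
Result: 66


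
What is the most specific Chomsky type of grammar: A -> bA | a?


Right-linear: every RHS is a terminal or a terminal followed by one nonterminal
Classification: Type 3 (Regular)


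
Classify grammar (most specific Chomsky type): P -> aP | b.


Right-linear: every RHS is a terminal or a terminal followed by one nonterminal
Classification: Type 3 (Regular)


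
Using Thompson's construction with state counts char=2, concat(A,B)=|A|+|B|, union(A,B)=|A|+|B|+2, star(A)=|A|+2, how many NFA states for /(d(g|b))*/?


Syntax tree has 3 char leaf(s), 1 union(s), 1 star(s)
chars contribute 3×2 = 6; each union adds +2; each star adds +2
Total: 6 + 2 + 2 = 10 states


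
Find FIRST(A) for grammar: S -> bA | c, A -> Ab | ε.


Per alternative of A: FIRST(Ab) = {b}; FIRST(ε) = {ε}
FIRST(A) = {b, ε}


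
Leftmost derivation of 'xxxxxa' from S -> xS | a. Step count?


Derivation: S => xS => xxS => xxxS => xxxxS => xxxxxS => xxxxxa
Steps: 6


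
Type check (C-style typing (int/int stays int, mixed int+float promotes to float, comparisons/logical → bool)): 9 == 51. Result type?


Operand types: int == int
Rule: comparison yields bool
Result type: bool


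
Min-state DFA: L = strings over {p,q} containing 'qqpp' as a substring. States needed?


KMP-style automaton: 4 progress states + 1 absorbing accept = 5
Minimal DFA: 5 states


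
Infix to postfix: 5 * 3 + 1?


Left to right (same or higher precedence on left)
Postfix: 5 3 * 1 +


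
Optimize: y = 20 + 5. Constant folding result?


20 + 5 = 25 at compile time
Optimized: y = 25


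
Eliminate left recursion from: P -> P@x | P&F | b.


Left-recursive alternatives: P@x, P&F; non-recursive: b
Introduce P': P -> bP', P' -> @xP' | &FP' | ε


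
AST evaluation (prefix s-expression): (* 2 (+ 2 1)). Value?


Evaluate inner: (+ 2 1) = 3
Evaluate root: (* 2 3) = 6
Result: 6


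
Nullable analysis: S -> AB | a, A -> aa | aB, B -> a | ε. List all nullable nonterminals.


A nonterminal is nullable iff some alternative derives ε (directly, or every symbol in it is nullable)
Nullable: {B}


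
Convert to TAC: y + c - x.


Break into single-operator statements:
t1 = y + c
t2 = t1 - x


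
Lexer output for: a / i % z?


Scan left to right, longest-match per lexeme
Tokens: ID(a), OP(/), ID(i), OP(%), ID(z)


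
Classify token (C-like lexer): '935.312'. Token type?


Pattern: digits with a decimal point
Type: FLOAT_LITERAL


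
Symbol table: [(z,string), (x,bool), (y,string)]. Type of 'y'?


Lookup 'y' → type string


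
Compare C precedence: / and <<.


'/' is multiplicative (level 10); '<<' is shift (level 8)
Higher level binds tighter
'/' has higher precedence than '<<'


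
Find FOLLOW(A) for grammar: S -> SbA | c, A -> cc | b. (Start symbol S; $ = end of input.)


$ ∈ FOLLOW(S). For each A -> αBβ: add FIRST(β)\{ε} to FOLLOW(B); if β nullable, add FOLLOW(A).
FOLLOW(A) = {$, b}


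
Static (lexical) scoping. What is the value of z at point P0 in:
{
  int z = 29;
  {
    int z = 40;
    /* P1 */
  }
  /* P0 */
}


z declared in the same block as P0
z = 29


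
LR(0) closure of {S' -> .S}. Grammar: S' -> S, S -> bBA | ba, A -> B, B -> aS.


Start: S' -> .S
For each item with dot before a nonterminal B, add B -> .γ for every B-production
Closure: [S' -> .S, S -> .bBA, S -> .ba]


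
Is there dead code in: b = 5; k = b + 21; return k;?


b is read by k's definition; k is returned
No dead code


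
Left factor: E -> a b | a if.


Common prefix: 'a'
Factored: E -> a E', E' -> b | if


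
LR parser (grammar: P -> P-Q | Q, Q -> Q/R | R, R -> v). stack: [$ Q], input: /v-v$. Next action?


shift '/' to continue Q -> Q/R
Action: shift


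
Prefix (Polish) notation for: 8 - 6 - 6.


left-to-right (same/higher precedence on left): tree is (- (- 8 6) 6)
Prefix: - - 8 6 6


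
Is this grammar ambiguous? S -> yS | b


right-linear, alternatives start with distinct terminals 'y' vs 'b': unique leftmost derivation
Unambiguous


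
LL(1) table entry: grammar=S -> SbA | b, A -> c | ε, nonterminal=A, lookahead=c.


For [A, c]: 'c' ∈ FIRST(c)
Entry: A -> c


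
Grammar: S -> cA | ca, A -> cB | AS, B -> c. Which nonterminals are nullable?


A nonterminal is nullable iff some alternative derives ε (directly, or every symbol in it is nullable)
Nullable: {}


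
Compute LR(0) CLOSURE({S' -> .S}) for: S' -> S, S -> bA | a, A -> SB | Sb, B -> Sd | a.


Start: S' -> .S
For each item with dot before a nonterminal B, add B -> .γ for every B-production
Closure: [S' -> .S, S -> .bA, S -> .a]


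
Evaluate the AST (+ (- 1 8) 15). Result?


Evaluate inner: (- 1 8) = -7
Evaluate root: (+ -7 15) = 8
Result: 8


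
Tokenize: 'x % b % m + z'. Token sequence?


Scan left to right, longest-match per lexeme
Tokens: ID(x), OP(%), ID(b), OP(%), ID(m), OP(+), ID(z)


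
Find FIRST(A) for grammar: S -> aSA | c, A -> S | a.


Per alternative of A: FIRST(S) = {a, c}; FIRST(a) = {a}
FIRST(A) = {a, c}


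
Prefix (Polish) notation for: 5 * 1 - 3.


left-to-right (same/higher precedence on left): tree is (- (* 5 1) 3)
Prefix: - * 5 1 3


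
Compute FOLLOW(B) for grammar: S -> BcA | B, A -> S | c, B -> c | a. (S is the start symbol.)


$ ∈ FOLLOW(S). For each A -> αBβ: add FIRST(β)\{ε} to FOLLOW(B); if β nullable, add FOLLOW(A).
FOLLOW(B) = {$, c}


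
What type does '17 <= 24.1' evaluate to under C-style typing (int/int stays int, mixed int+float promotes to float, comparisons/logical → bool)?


Operand types: int <= float
Rule: comparison yields bool
Result type: bool


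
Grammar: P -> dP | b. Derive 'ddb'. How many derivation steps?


Derivation: P => dP => ddP => ddb
Steps: 3


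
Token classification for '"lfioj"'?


Pattern: double-quoted sequence
Type: STRING_LITERAL


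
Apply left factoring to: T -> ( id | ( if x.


Common prefix: '('
Factored: T -> ( T', T' -> id | if x


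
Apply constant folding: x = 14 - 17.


14 - 17 = -3 at compile time
Optimized: x = -3


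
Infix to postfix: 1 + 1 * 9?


* has higher precedence, evaluate 1*9 first
Postfix: 1 1 9 * +


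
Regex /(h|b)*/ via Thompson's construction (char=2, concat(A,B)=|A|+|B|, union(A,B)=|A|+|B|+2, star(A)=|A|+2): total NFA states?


Syntax tree has 2 char leaf(s), 1 union(s), 1 star(s)
chars contribute 2×2 = 4; each union adds +2; each star adds +2
Total: 4 + 2 + 2 = 8 states


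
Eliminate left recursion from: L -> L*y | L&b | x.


Left-recursive alternatives: L*y, L&b; non-recursive: x
Introduce L': L -> xL', L' -> *yL' | &bL' | ε


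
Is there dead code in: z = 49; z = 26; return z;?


first assignment to z is overwritten before any read
Dead: 'z = 49'


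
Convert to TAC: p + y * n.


Break into single-operator statements:
t1 = y * n
t2 = p + t1


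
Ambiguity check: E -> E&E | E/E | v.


'v&v/v' has two parse trees (no precedence encoded between & and /)
Ambiguous


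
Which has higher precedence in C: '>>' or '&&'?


'>>' is shift (level 8); '&&' is logical AND (level 2)
Higher level binds tighter
'>>' has higher precedence than '&&'


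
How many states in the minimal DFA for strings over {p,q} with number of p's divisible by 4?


Track (count of p) mod 4: states 0..3, accept at 0
Minimal DFA: 4 states


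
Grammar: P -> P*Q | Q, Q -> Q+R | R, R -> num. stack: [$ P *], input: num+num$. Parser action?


no handle ('P*' is not any RHS); shift 'num'
Action: shift


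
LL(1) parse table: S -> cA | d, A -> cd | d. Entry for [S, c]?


For [S, c]: 'c' ∈ FIRST(cA)
Entry: S -> cA


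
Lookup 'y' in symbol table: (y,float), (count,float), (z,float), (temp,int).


Lookup 'y' → type float


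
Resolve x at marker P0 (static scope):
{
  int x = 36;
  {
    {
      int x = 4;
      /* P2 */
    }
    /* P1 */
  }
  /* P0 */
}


x declared in the same block as P0
x = 36


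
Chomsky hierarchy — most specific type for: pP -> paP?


LHS has context (more than one symbol) and |LHS| ≤ |RHS|
Classification: Type 1 (Context-Sensitive)


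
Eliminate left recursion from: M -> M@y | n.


Left-recursive alternatives: M@y; non-recursive: n
Introduce M': M -> nM', M' -> @yM' | ε


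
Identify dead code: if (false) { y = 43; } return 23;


condition is constant false, so the whole block is unreachable
Dead: 'if (false) { y = 43; }'


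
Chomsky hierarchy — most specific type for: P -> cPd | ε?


Single nonterminal LHS, but c^n d^n is not regular
Classification: Type 2 (Context-Free)


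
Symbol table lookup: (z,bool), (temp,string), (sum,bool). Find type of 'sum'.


Lookup 'sum' → type bool


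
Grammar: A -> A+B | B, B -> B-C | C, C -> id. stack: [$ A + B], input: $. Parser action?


handle 'A+B' on top; lookahead ∈ FOLLOW(A) = {+, $}
Action: reduce (A -> A+B)


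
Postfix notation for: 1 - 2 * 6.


* has higher precedence, evaluate 2*6 first
Postfix: 1 2 6 * -


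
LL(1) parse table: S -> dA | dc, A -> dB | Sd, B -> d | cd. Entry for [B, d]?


For [B, d]: 'd' ∈ FIRST(d)
Entry: B -> d


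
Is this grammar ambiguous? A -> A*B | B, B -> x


precedence layered via separate nonterminal B: deterministic
Unambiguous


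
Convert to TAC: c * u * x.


Break into single-operator statements:
t1 = c * u
t2 = t1 * x


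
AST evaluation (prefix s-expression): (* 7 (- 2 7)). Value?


Evaluate inner: (- 2 7) = -5
Evaluate root: (* 7 -5) = -35
Result: -35


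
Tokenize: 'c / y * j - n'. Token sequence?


Scan left to right, longest-match per lexeme
Tokens: ID(c), OP(/), ID(y), OP(*), ID(j), OP(-), ID(n)


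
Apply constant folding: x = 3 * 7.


3 * 7 = 21 at compile time
Optimized: x = 21


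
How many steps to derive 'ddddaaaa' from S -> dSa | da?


Derivation: S => dSa => ddSaa => dddSaaa => ddddaaaa
Steps: 4


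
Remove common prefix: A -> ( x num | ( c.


Common prefix: '('
Factored: A -> ( A', A' -> x num | c


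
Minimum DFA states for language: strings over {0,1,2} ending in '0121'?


Track the longest suffix of input matching a prefix of '0121': 5 classes (prefixes of length 0..4)
Minimal DFA: 5 states


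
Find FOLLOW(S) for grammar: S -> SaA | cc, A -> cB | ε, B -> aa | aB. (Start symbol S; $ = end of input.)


$ ∈ FOLLOW(S). For each A -> αBβ: add FIRST(β)\{ε} to FOLLOW(B); if β nullable, add FOLLOW(A).
FOLLOW(S) = {$, a}


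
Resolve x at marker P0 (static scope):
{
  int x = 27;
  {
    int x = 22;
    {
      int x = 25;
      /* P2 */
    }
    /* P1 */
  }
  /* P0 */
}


x declared in the same block as P0
x = 27


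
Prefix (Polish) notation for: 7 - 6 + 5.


left-to-right (same/higher precedence on left): tree is (+ (- 7 6) 5)
Prefix: + - 7 6 5


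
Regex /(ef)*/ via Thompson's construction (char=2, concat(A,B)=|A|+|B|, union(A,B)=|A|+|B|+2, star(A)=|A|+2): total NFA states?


Syntax tree has 2 char leaf(s), 0 union(s), 1 star(s)
chars contribute 2×2 = 4; each union adds +2; each star adds +2
Total: 4 + 0 + 2 = 6 states


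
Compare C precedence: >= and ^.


'>=' is relational (level 7); '^' is bitwise XOR (level 4)
Higher level binds tighter
'>=' has higher precedence than '^'


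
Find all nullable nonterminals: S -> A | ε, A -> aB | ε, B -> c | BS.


A nonterminal is nullable iff some alternative derives ε (directly, or every symbol in it is nullable)
Nullable: {A, S}


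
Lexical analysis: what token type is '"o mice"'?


Pattern: double-quoted sequence
Type: STRING_LITERAL


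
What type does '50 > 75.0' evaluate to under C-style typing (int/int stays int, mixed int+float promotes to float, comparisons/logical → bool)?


Operand types: int > float
Rule: comparison yields bool
Result type: bool


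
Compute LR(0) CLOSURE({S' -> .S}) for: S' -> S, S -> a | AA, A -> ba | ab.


Start: S' -> .S
For each item with dot before a nonterminal B, add B -> .γ for every B-production
Closure: [S' -> .S, S -> .a, S -> .AA, A -> .ba, A -> .ab]


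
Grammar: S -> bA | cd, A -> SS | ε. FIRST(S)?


Per alternative of S: FIRST(bA) = {b}; FIRST(cd) = {c}
FIRST(S) = {b, c}
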